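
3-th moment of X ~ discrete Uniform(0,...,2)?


E[X^3] = (1/3) * sum(x^3 for x=0..2)
= 9/3 = 3

3


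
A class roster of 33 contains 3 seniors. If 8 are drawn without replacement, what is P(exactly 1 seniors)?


P(X=1) = C(3,1)*C(30,7) / C(33,8)
= 3*2035800 / 13884156
= 6107400/13884156 = 150/341

150/341


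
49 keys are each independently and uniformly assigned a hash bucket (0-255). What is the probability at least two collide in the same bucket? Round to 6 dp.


P(all different) = prod((256-i)/256 for i=0..48) = 0.007336
P(at least one match) = 1 - 0.007336 = 0.992664

0.992664


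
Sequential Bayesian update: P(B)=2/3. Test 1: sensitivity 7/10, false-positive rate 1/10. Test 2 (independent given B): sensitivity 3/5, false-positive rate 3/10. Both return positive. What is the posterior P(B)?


After test 1: P(+) = 7/10*2/3 + 1/10*1/3 = 1/2
P(B|+) = (7/15)/(1/2) = 14/15
After test 2 (use post1 as new prior): P(+) = 3/5*14/15 + 3/10*1/15 = 29/50
P(B|+,+) = (14/25)/(29/50) = 28/29

28/29


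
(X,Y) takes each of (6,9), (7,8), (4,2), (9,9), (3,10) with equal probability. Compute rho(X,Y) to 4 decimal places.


Cov(X,Y) = 1.7200, Var(X) = 4.5600, Var(Y) = 8.2400
rho = Cov/(sqrt(VarX)*sqrt(VarY)) = 0.2806

0.2806


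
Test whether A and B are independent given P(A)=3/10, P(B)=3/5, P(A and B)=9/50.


P(A)*P(B) = 3/10*3/5 = 9/50
P(A∩B) = 9/50, which equals P(A)P(B), so independent

Yes, A and B are independent


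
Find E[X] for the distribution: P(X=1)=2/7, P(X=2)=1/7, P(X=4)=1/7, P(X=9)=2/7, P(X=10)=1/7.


E[X] = sum(x * P(x))
= 1*2/7 + 2*1/7 + 4*1/7 + 9*2/7 + 10*1/7
= 36/7

36/7


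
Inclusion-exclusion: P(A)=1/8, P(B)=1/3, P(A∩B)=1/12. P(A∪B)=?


P(A∪B) = P(A) + P(B) - P(A∩B)
= 1/8 + 1/3 - 1/12 = 3/8

3/8


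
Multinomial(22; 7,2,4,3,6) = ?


22! = 1124000727777607680000
Denominator: 7!=5040 * 2!=2 * 4!=24 * 3!=6 * 6!=720
Coefficient = 1124000727777607680000 / 1045094400 = 1075501627200

1075501627200


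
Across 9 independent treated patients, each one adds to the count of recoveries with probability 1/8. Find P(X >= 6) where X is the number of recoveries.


P(X>=6) = P(X=6) + P(X=7) + P(X=8) + P(X=9)
= 7203/33554432 + 441/33554432 + 63/134217728 + 1/134217728
= 1915/8388608

1915/8388608


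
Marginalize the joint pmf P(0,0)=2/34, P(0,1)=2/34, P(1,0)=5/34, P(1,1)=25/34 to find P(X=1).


P(X=1) = P(1,0)+P(1,1) = 5/34 + 25/34 = 30/34 = 15/17

15/17


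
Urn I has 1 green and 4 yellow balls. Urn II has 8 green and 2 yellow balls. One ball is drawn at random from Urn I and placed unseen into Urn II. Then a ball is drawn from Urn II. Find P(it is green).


P(transfer green) = 1/5; P(transfer yellow) = 4/5
If green transferred: Urn II has 9 green of 11, so P(green|green moved) = 9/11
If yellow transferred: Urn II has 8 green of 11, so P(green|yellow moved) = 8/11
By total probability: P(green) = 1/5*9/11 + 4/5*8/11 = 41/55

41/55


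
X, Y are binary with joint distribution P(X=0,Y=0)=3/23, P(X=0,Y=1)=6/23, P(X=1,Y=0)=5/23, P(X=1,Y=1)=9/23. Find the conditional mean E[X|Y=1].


P(Y=1) = 15/23
E[X|Y=1] = (0*6 + 1*9)/15 = 9/15 = 3/5

3/5


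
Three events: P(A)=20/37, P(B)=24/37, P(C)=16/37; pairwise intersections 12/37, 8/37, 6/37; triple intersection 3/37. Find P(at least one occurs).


P(A∪B∪C) = P(A)+P(B)+P(C) - P(AB)-P(AC)-P(BC) + P(ABC)
= 20/37+24/37+16/37 - 12/37-8/37-6/37 + 3/37
= 1

1


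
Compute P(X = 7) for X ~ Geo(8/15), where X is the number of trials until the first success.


P(X=7) = (1-p)^6 * p = (7/15)^6 * 8/15
= 117649/11390625 * 8/15 = 941192/170859375

941192/170859375


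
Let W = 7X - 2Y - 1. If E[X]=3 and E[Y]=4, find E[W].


E[7X - 2Y - 1] = 7*E[X] - 2*E[Y] - 1
= (7)*(3) + (-2)*(4) + (-1)
= 21 - 8 - 1 = 12

12


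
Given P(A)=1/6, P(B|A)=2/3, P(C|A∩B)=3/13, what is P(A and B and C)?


P(A∩B∩C) = P(A) * P(B|A) * P(C|A∩B)
= 1/6 * 2/3 * 3/13
= 1/9 * 3/13 = 1/39

1/39


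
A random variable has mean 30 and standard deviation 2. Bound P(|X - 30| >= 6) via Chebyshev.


k = 6/2 = 3
Chebyshev: P(|X-mu| >= k*sigma) <= 1/k^2 = 1/3^2 = 1/9

1/9


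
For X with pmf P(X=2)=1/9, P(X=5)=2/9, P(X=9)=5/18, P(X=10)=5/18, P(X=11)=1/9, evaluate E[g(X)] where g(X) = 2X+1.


E[2X+1] = sum(g(x)*P(x))
= 5*1/9 + 11*2/9 + 19*5/18 + 21*5/18 + 23*1/9
= 50/3

50/3


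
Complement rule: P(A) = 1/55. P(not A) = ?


P(A') = 1 - P(A) = 1 - 1/55 = 54/55

54/55


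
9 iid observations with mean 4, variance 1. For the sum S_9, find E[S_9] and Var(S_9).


E[S_n] = n*mu = 9*4 = 36
Var(S_n) = n*sigma^2 = 9*1 = 9

E[S_9]=36, Var(S_9)=9


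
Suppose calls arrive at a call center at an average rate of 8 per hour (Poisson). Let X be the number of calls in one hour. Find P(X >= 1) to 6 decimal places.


P(X>=1) = 1 - P(X<=0) = 1 - (e^(-8)*8^0/0!)
≈ 1 - 0.0003354626 = 0.9996645374
≈ 0.999665

0.999665


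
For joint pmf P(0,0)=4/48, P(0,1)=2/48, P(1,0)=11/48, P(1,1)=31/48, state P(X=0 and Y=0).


Read from table: P(X=0, Y=0) = 4/48 = 1/12

1/12


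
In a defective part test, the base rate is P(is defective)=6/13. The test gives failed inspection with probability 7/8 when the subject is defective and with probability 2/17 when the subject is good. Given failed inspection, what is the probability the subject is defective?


P(A) = P(A|B)P(B) + P(A|B')P(B') = 7/8*6/13 + 2/17*7/13 = 413/884
P(B|A) = P(A|B)P(B)/P(A) = (21/52)/(413/884) = 51/59

51/59


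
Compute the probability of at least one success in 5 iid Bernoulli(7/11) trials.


P(at least one) = 1 - P(none)
P(none) = (1 - 7/11)^5 = (4/11)^5 = 1024/161051
P(at least one) = 1 - 1024/161051 = 160027/161051

160027/161051


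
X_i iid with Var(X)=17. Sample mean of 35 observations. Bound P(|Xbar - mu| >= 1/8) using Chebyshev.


Var(Xbar) = Var(X)/n = 17/35
Chebyshev: P(|Xbar-mu| >= 1/8) <= Var(Xbar)/(1/8)^2 = (17/35)/(1/64) = 1088/35
Bound exceeds 1, so trivial bound: 1

1


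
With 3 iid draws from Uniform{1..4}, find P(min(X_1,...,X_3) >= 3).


P(min >= 3) = P(all X_i >= 3) = (P(X_1 >= 3))^3
= (2/4)^3 = (1/2)^3 = 1/8

1/8


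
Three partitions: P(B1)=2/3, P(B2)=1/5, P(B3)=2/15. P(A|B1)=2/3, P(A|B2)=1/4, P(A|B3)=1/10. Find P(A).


P(A) = P(A|B1)P(B1) + P(A|B2)P(B2) + P(A|B3)P(B3)
= 2/3*2/3 + 1/4*1/5 + 1/10*2/15
= 4/9 + 1/20 + 1/75 = 457/900

457/900


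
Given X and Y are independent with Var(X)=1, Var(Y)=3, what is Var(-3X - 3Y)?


Independence => Cov(X,Y)=0
Var(-3X - 3Y) = (-3)^2*Var(X) + (-3)^2*Var(Y)
= 9*1 + 9*3 = 36

36


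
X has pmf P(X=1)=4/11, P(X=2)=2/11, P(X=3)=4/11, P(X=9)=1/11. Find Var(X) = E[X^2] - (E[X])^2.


E[X] = 29/11, E[X^2] = 129/11
Var(X) = E[X^2] - (E[X])^2 = 129/11 - (29/11)^2 = 578/121

578/121


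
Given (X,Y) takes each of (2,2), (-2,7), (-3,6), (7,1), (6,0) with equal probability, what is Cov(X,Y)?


E[X]=2, E[Y]=16/5, E[XY]=-21/5
Cov(X,Y) = E[XY] - E[X]E[Y] = -21/5 - 2*16/5 = -53/5

-53/5


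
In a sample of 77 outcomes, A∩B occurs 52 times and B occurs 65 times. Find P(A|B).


P(A|B) = P(A∩B)/P(B) = (52/77)/(65/77) = 52/65 = 4/5

4/5


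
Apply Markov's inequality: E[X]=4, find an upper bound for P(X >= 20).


Markov: P(X >= a) <= E[X]/a
P(X >= 20) <= 4/20 = 1/5

1/5


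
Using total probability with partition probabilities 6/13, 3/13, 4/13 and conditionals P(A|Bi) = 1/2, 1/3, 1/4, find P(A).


P(A) = P(A|B1)P(B1) + P(A|B2)P(B2) + P(A|B3)P(B3)
= 1/2*6/13 + 1/3*3/13 + 1/4*4/13
= 3/13 + 1/13 + 1/13 = 5/13

5/13


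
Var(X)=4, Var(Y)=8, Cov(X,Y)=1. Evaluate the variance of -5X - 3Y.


Var(-5X - 3Y) = (-5)^2*Var(X) + (-3)^2*Var(Y) + 2*(-5)*(-3)*Cov(X,Y)
= 25*4 + 9*8 + 30*1
= 100 + 72 + 30 = 202

202


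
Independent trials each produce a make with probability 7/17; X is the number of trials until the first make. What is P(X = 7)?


P(X=7) = (1-p)^6 * p = (10/17)^6 * 7/17
= 1000000/24137569 * 7/17 = 7000000/410338673

7000000/410338673


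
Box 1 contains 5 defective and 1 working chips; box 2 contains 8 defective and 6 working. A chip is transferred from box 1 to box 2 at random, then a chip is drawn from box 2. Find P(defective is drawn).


P(transfer defective) = 5/6; P(transfer working) = 1/6
If defective transferred: Urn II has 9 defective of 15, so P(defective|defective moved) = 3/5
If working transferred: Urn II has 8 defective of 15, so P(defective|working moved) = 8/15
By total probability: P(defective) = 5/6*3/5 + 1/6*8/15 = 53/90

53/90


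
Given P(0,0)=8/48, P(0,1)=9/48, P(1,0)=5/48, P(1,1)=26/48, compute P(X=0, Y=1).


Read from table: P(X=0, Y=1) = 9/48 = 3/16

3/16


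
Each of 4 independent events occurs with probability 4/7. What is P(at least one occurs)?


P(at least one) = 1 - P(none)
P(none) = (1 - 4/7)^4 = (3/7)^4 = 81/2401
P(at least one) = 1 - 81/2401 = 2320/2401

2320/2401


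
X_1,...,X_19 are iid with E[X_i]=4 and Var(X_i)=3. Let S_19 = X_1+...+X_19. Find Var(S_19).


By independence, Var(S_n) = n*Var(X_1) = 19*3 = 57

57


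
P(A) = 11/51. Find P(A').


P(A') = 1 - P(A) = 1 - 11/51 = 40/51

40/51


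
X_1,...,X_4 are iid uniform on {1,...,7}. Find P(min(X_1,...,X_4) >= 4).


P(min >= 4) = P(all X_i >= 4) = (P(X_1 >= 4))^4
= (4/7)^4 = 256/2401

256/2401


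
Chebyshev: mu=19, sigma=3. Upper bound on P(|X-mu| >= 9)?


k = 9/3 = 3
Chebyshev: P(|X-mu| >= k*sigma) <= 1/k^2 = 1/3^2 = 1/9

1/9


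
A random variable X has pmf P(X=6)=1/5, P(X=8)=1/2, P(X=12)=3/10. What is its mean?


E[X] = sum(x * P(x))
= 6*1/5 + 8*1/2 + 12*3/10
= 44/5

44/5


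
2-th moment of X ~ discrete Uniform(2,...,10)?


E[X^2] = (1/9) * sum(x^2 for x=2..10)
= 384/9 = 128/3

128/3


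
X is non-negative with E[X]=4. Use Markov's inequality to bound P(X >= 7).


Markov: P(X >= a) <= E[X]/a
P(X >= 7) <= 4/7

4/7


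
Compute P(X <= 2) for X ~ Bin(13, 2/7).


P(X<=2) = P(X=0) + P(X=1) + P(X=2)
= 1220703125/96889010407 + 6347656250/96889010407 + 15234375000/96889010407
= 22802734375/96889010407

22802734375/96889010407


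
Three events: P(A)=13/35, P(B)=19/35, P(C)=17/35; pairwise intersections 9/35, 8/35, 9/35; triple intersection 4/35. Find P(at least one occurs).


P(A∪B∪C) = P(A)+P(B)+P(C) - P(AB)-P(AC)-P(BC) + P(ABC)
= 13/35+19/35+17/35 - 9/35-8/35-9/35 + 4/35
= 27/35

27/35


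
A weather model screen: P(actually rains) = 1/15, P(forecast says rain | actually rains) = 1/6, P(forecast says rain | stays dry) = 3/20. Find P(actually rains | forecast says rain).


P(A) = P(A|B)P(B) + P(A|B')P(B') = 1/6*1/15 + 3/20*14/15 = 34/225
P(B|A) = P(A|B)P(B)/P(A) = (1/90)/(34/225) = 5/68

5/68


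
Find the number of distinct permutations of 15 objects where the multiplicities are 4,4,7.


15! = 1307674368000
Denominator: 4!=24 * 4!=24 * 7!=5040
Coefficient = 1307674368000 / 2903040 = 450450

450450


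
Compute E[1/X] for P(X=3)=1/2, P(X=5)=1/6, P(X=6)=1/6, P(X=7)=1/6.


E[1/X] = sum(g(x)*P(x))
= 1/3*1/2 + 1/5*1/6 + 1/6*1/6 + 1/7*1/6
= 317/1260

317/1260


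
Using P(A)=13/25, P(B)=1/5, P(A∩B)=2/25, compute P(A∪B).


P(A∪B) = P(A) + P(B) - P(A∩B)
= 13/25 + 1/5 - 2/25 = 16/25

16/25


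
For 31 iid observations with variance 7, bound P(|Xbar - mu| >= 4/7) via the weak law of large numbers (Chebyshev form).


Var(Xbar) = Var(X)/n = 7/31
Chebyshev: P(|Xbar-mu| >= 4/7) <= Var(Xbar)/(4/7)^2 = (7/31)/(16/49) = 343/496

343/496


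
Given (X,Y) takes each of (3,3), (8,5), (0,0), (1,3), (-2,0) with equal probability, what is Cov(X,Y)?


E[X]=2, E[Y]=11/5, E[XY]=52/5
Cov(X,Y) = E[XY] - E[X]E[Y] = 52/5 - 2*11/5 = 6

6


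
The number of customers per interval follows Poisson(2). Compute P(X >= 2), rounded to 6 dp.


P(X>=2) = 1 - P(X<=1) = 1 - (e^(-2)*2^0/0! + e^(-2)*2^1/1!)
≈ 1 - (0.1353352832 + 0.2706705665)
= 1 - 0.4060058497 = 0.5939941503
≈ 0.593994

0.593994


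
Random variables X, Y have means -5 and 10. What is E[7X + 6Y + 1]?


E[7X + 6Y + 1] = 7*E[X] + 6*E[Y] + 1
= (7)*(-5) + (6)*(10) + (1)
= -35 + 60 + 1 = 26

26


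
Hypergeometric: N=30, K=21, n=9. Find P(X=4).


P(X=4) = C(21,4)*C(9,5) / C(30,9)
= 5985*126 / 14307150
= 754110/14307150 = 25137/476905

25137/476905


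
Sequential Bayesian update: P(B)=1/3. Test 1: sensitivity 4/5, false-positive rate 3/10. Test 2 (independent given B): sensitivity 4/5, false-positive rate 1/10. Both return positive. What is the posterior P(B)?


After test 1: P(+) = 4/5*1/3 + 3/10*2/3 = 7/15
P(B|+) = (4/15)/(7/15) = 4/7
After test 2 (use post1 as new prior): P(+) = 4/5*4/7 + 1/10*3/7 = 1/2
P(B|+,+) = (16/35)/(1/2) = 32/35

32/35


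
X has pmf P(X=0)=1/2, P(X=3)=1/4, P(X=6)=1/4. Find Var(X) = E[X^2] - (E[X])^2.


E[X] = 9/4, E[X^2] = 45/4
Var(X) = E[X^2] - (E[X])^2 = 45/4 - (9/4)^2 = 99/16

99/16


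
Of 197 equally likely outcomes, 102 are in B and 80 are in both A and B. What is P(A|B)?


P(A|B) = P(A∩B)/P(B) = (80/197)/(102/197) = 80/102 = 40/51

40/51


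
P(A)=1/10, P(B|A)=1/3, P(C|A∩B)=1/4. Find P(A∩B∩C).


P(A∩B∩C) = P(A) * P(B|A) * P(C|A∩B)
= 1/10 * 1/3 * 1/4
= 1/30 * 1/4 = 1/120

1/120


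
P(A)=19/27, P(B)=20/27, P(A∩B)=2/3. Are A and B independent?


P(A)*P(B) = 19/27*20/27 = 380/729
P(A∩B) = 2/3 != 380/729, so not independent

No, A and B are not independent


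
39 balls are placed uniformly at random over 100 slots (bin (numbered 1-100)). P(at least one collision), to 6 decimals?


P(all different) = prod((100-i)/100 for i=0..38) = 0.000184
P(at least one match) = 1 - 0.000184 = 0.999816

0.999816


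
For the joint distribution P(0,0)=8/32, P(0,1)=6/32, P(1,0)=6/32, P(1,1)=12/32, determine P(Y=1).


P(Y=1) = P(0,1)+P(1,1) = 6/32 + 12/32 = 18/32 = 9/16

9/16


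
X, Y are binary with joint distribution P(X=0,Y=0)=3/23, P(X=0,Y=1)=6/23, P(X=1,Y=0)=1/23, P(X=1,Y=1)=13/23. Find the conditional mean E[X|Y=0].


P(Y=0) = 4/23
E[X|Y=0] = (0*3 + 1*1)/4 = 1/4

1/4


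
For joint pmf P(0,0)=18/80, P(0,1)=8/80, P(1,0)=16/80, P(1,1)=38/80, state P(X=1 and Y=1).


Read from table: P(X=1, Y=1) = 38/80 = 19/40

19/40


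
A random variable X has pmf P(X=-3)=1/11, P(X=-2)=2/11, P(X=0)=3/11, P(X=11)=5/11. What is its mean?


E[X] = sum(x * P(x))
= -3*1/11 - 2*2/11 + 0*3/11 + 11*5/11
= 48/11

48/11


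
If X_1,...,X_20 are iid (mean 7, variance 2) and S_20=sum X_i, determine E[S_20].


E[S_n] = n*E[X_1] = 20*7 = 140

140


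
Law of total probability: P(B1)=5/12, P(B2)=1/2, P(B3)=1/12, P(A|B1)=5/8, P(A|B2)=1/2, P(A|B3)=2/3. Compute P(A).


P(A) = P(A|B1)P(B1) + P(A|B2)P(B2) + P(A|B3)P(B3)
= 5/8*5/12 + 1/2*1/2 + 2/3*1/12
= 25/96 + 1/4 + 1/18 = 163/288

163/288


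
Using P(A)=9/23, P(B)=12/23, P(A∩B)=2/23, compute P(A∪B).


P(A∪B) = P(A) + P(B) - P(A∩B)
= 9/23 + 12/23 - 2/23 = 19/23

19/23


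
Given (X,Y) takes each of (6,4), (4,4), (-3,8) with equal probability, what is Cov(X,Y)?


E[X]=7/3, E[Y]=16/3, E[XY]=16/3
Cov(X,Y) = E[XY] - E[X]E[Y] = 16/3 - 7/3*16/3 = -64/9

-64/9


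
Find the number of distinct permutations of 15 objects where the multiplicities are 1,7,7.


15! = 1307674368000
Denominator: 1!=1 * 7!=5040 * 7!=5040
Coefficient = 1307674368000 / 25401600 = 51480

51480


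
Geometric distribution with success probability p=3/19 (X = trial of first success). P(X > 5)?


P(X > 5) = P(first 5 trials all fail) = (1-p)^5 = (16/19)^5 = 1048576/2476099

1048576/2476099


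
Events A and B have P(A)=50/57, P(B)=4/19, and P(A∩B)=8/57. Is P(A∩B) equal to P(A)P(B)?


P(A)*P(B) = 50/57*4/19 = 200/1083
P(A∩B) = 8/57 != 200/1083, so not independent

No, A and B are not independent


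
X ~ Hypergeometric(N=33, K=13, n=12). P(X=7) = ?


P(X=7) = C(13,7)*C(20,5) / C(33,12)
= 1716*15504 / 354817320
= 26604864/354817320 = 7752/103385

7752/103385


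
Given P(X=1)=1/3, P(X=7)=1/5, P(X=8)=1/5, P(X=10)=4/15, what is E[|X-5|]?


E[|X-5|] = sum(g(x)*P(x))
= 4*1/3 + 2*1/5 + 3*1/5 + 5*4/15
= 11/3

11/3


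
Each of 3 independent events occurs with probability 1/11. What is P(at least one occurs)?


P(at least one) = 1 - P(none)
P(none) = (1 - 1/11)^3 = (10/11)^3 = 1000/1331
P(at least one) = 1 - 1000/1331 = 331/1331

331/1331


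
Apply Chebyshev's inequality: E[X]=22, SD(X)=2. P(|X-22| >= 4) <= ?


k = 4/2 = 2
Chebyshev: P(|X-mu| >= k*sigma) <= 1/k^2 = 1/2^2 = 1/4

1/4


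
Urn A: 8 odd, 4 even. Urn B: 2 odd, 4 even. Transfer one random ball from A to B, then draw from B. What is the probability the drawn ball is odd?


P(transfer odd) = 8/12 = 2/3; P(transfer even) = 1/3
If odd transferred: Urn II has 3 odd of 7, so P(odd|odd moved) = 3/7
If even transferred: Urn II has 2 odd of 7, so P(odd|even moved) = 2/7
By total probability: P(odd) = 2/3*3/7 + 1/3*2/7 = 8/21

8/21


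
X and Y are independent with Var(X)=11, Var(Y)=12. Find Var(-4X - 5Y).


Independence => Cov(X,Y)=0
Var(-4X - 5Y) = (-4)^2*Var(X) + (-5)^2*Var(Y)
= 16*11 + 25*12 = 476

476


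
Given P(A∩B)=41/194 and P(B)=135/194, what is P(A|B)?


P(A|B) = P(A∩B)/P(B) = (41/194)/(135/194) = 41/135

41/135


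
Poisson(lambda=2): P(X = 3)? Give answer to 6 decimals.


P(X=3) = e^(-2) * 2^3 / 3!
≈ 0.1353352832 * 8 / 6
≈ 0.180447

0.180447


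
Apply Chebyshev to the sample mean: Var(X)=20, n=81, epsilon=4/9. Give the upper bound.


Var(Xbar) = Var(X)/n = 20/81
Chebyshev: P(|Xbar-mu| >= 4/9) <= Var(Xbar)/(4/9)^2 = (20/81)/(16/81) = 5/4
Bound exceeds 1, so trivial bound: 1

1


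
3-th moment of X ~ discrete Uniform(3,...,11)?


E[X^3] = (1/9) * sum(x^3 for x=3..11)
= 4347/9 = 483

483


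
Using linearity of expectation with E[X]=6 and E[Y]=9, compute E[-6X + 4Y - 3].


E[-6X + 4Y - 3] = -6*E[X] + 4*E[Y] - 3
= (-6)*(6) + (4)*(9) + (-3)
= -36 + 36 - 3 = -3

-3


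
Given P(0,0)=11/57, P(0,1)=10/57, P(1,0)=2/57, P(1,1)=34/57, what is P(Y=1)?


P(Y=1) = P(0,1)+P(1,1) = 10/57 + 34/57 = 44/57

44/57


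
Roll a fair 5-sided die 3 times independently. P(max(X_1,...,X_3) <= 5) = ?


P(max <= 5) = P(all X_i <= 5) = (P(X_1 <= 5))^3
= (5/5)^3 = 1^3 = 1

1


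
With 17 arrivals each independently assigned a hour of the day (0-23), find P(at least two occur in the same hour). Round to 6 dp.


P(all different) = prod((24-i)/24 for i=0..16) = 0.000423
P(at least one match) = 1 - 0.000423 = 0.999577

0.999577


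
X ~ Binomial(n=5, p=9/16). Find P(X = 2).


P(X=2) = C(5,2) * p^2 * (1-p)^3
= 10 * 81/256 * 343/4096
= 138915/524288

138915/524288


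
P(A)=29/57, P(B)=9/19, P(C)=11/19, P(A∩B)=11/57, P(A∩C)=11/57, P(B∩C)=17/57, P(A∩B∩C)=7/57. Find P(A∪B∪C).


P(A∪B∪C) = P(A)+P(B)+P(C) - P(AB)-P(AC)-P(BC) + P(ABC)
= 29/57+9/19+11/19 - 11/57-11/57-17/57 + 7/57
= 1

1


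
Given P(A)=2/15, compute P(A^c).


P(A') = 1 - P(A) = 1 - 2/15 = 13/15

13/15


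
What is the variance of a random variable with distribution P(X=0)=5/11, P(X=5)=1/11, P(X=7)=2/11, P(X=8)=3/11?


E[X] = 43/11, E[X^2] = 315/11
Var(X) = E[X^2] - (E[X])^2 = 315/11 - (43/11)^2 = 1616/121

1616/121


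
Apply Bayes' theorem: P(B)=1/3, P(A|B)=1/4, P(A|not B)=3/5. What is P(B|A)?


P(A) = P(A|B)P(B) + P(A|B')P(B') = 1/4*1/3 + 3/5*2/3 = 29/60
P(B|A) = P(A|B)P(B)/P(A) = (1/12)/(29/60) = 5/29

5/29


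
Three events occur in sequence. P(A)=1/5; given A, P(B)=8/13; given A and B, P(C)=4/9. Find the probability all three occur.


P(A∩B∩C) = P(A) * P(B|A) * P(C|A∩B)
= 1/5 * 8/13 * 4/9
= 8/65 * 4/9 = 32/585

32/585


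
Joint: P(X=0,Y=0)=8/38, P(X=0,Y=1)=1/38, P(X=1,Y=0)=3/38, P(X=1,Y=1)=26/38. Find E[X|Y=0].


P(Y=0) = 11/38
E[X|Y=0] = (0*8 + 1*3)/11 = 3/11

3/11


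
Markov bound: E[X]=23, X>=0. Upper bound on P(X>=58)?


Markov: P(X >= a) <= E[X]/a
P(X >= 58) <= 23/58

23/58


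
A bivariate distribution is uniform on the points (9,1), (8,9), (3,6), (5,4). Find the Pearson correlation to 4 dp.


Cov(X,Y) = -1.5000, Var(X) = 5.6875, Var(Y) = 8.5000
rho = Cov/(sqrt(VarX)*sqrt(VarY)) = -0.2157

-0.2157


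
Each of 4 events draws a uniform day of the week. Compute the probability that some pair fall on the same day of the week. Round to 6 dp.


P(all different) = prod((7-i)/7 for i=0..3) = 0.349854
P(at least one match) = 1 - 0.349854 = 0.650146

0.650146


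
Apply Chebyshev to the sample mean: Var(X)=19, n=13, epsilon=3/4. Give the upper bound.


Var(Xbar) = Var(X)/n = 19/13
Chebyshev: P(|Xbar-mu| >= 3/4) <= Var(Xbar)/(3/4)^2 = (19/13)/(9/16) = 304/117
Bound exceeds 1, so trivial bound: 1

1


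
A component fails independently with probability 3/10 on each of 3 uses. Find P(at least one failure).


P(at least one) = 1 - P(none)
P(none) = (1 - 3/10)^3 = (7/10)^3 = 343/1000
P(at least one) = 1 - 343/1000 = 657/1000

657/1000


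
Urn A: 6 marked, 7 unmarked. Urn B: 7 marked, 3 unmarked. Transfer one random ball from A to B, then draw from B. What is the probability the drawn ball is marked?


P(transfer marked) = 6/13; P(transfer unmarked) = 7/13
If marked transferred: Urn II has 8 marked of 11, so P(marked|marked moved) = 8/11
If unmarked transferred: Urn II has 7 marked of 11, so P(marked|unmarked moved) = 7/11
By total probability: P(marked) = 6/13*8/11 + 7/13*7/11 = 97/143

97/143


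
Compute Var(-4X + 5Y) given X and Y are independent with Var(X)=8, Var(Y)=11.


Independence => Cov(X,Y)=0
Var(-4X + 5Y) = (-4)^2*Var(X) + 5^2*Var(Y)
= 16*8 + 25*11 = 403

403


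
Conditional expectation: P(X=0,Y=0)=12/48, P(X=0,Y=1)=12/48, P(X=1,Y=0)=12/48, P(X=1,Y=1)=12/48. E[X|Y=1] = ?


P(Y=1) = 24/48
E[X|Y=1] = (0*12 + 1*12)/24 = 12/24 = 1/2

1/2


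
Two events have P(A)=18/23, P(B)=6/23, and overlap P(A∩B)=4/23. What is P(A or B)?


P(A∪B) = P(A) + P(B) - P(A∩B)
= 18/23 + 6/23 - 4/23 = 20/23

20/23


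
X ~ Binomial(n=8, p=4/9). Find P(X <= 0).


P(X<=0) = P(X=0)
= 390625/43046721
= 390625/43046721

390625/43046721


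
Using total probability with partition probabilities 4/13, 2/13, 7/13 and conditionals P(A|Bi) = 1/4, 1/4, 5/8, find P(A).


P(A) = P(A|B1)P(B1) + P(A|B2)P(B2) + P(A|B3)P(B3)
= 1/4*4/13 + 1/4*2/13 + 5/8*7/13
= 1/13 + 1/26 + 35/104 = 47/104

47/104


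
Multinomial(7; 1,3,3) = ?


7! = 5040
Denominator: 1!=1 * 3!=6 * 3!=6
Coefficient = 5040 / 36 = 140

140


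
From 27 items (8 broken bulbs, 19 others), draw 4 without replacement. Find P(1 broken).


P(X=1) = C(8,1)*C(19,3) / C(27,4)
= 8*969 / 17550
= 7752/17550 = 1292/2925

1292/2925


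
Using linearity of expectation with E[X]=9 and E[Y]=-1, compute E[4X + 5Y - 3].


E[4X + 5Y - 3] = 4*E[X] + 5*E[Y] - 3
= (4)*(9) + (5)*(-1) + (-3)
= 36 - 5 - 3 = 28

28


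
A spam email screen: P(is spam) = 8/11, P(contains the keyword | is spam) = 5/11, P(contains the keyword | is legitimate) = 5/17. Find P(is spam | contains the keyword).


P(A) = P(A|B)P(B) + P(A|B')P(B') = 5/11*8/11 + 5/17*3/11 = 845/2057
P(B|A) = P(A|B)P(B)/P(A) = (40/121)/(845/2057) = 136/169

136/169


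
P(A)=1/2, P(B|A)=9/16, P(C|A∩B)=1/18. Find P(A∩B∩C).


P(A∩B∩C) = P(A) * P(B|A) * P(C|A∩B)
= 1/2 * 9/16 * 1/18
= 9/32 * 1/18 = 1/64

1/64


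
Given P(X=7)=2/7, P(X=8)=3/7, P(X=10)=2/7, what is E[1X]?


E[1X] = sum(g(x)*P(x))
= 7*2/7 + 8*3/7 + 10*2/7
= 58/7

58/7


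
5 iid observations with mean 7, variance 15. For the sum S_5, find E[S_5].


E[S_n] = n*E[X_1] = 5*7 = 35

35


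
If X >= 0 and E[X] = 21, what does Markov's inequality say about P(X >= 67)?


Markov: P(X >= a) <= E[X]/a
P(X >= 67) <= 21/67

21/67


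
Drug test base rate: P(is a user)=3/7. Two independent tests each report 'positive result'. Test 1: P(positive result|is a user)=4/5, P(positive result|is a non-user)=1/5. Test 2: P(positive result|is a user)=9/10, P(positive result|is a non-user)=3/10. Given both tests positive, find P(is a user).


After test 1: P(+) = 4/5*3/7 + 1/5*4/7 = 16/35
P(B|+) = (12/35)/(16/35) = 3/4
After test 2 (use post1 as new prior): P(+) = 9/10*3/4 + 3/10*1/4 = 3/4
P(B|+,+) = (27/40)/(3/4) = 9/10

9/10


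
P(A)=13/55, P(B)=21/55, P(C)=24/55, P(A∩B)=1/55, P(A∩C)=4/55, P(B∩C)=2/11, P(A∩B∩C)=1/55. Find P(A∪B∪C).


P(A∪B∪C) = P(A)+P(B)+P(C) - P(AB)-P(AC)-P(BC) + P(ABC)
= 13/55+21/55+24/55 - 1/55-4/55-2/11 + 1/55
= 4/5

4/5


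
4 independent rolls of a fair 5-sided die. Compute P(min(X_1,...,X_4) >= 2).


P(min >= 2) = P(all X_i >= 2) = (P(X_1 >= 2))^4
= (4/5)^4 = 256/625

256/625


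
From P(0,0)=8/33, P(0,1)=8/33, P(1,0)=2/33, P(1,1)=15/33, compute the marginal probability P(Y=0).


P(Y=0) = P(0,0)+P(1,0) = 8/33 + 2/33 = 10/33

10/33


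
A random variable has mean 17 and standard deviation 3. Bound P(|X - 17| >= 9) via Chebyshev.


k = 9/3 = 3
Chebyshev: P(|X-mu| >= k*sigma) <= 1/k^2 = 1/3^2 = 1/9

1/9


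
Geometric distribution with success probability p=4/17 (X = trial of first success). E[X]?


For geometric (trials until first success), E[X] = 1/p = 1/(4/17) = 17/4

17/4


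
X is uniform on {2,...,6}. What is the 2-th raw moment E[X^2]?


E[X^2] = (1/5) * sum(x^2 for x=2..6)
= 90/5 = 18

18


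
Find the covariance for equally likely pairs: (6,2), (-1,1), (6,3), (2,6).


E[X]=13/4, E[Y]=3, E[XY]=41/4
Cov(X,Y) = E[XY] - E[X]E[Y] = 41/4 - 13/4*3 = 1/2

1/2


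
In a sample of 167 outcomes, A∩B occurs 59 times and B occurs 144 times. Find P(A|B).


P(A|B) = P(A∩B)/P(B) = (59/167)/(144/167) = 59/144

59/144


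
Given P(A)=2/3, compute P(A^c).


P(A') = 1 - P(A) = 1 - 2/3 = 1/3

1/3


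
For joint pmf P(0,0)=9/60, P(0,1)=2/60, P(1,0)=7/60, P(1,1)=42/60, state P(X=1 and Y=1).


Read from table: P(X=1, Y=1) = 42/60 = 7/10

7/10


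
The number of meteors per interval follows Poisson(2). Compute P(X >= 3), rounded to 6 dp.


P(X>=3) = 1 - P(X<=2) = 1 - (e^(-2)*2^0/0! + e^(-2)*2^1/1! + e^(-2)*2^2/2!)
≈ 1 - (0.1353352832 + 0.2706705665 + 0.2706705665)
= 1 - 0.6766764162 = 0.3233235838
≈ 0.323324

0.323324


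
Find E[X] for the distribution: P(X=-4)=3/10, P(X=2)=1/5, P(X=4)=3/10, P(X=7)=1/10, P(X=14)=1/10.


E[X] = sum(x * P(x))
= -4*3/10 + 2*1/5 + 4*3/10 + 7*1/10 + 14*1/10
= 5/2

5/2


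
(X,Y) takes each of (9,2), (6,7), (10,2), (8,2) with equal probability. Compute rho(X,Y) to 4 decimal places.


Cov(X,Y) = -2.8125, Var(X) = 2.1875, Var(Y) = 4.6875
rho = Cov/(sqrt(VarX)*sqrt(VarY)) = -0.8783

-0.8783


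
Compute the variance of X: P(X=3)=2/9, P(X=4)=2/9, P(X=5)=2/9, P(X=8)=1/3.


E[X] = 16/3, E[X^2] = 292/9
Var(X) = E[X^2] - (E[X])^2 = 292/9 - (16/3)^2 = 4

4


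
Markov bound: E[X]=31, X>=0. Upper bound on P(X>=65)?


Markov: P(X >= a) <= E[X]/a
P(X >= 65) <= 31/65

31/65


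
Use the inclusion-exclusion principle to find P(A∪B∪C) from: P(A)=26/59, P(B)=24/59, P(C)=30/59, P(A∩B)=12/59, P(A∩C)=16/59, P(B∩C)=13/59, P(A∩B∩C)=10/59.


P(A∪B∪C) = P(A)+P(B)+P(C) - P(AB)-P(AC)-P(BC) + P(ABC)
= 26/59+24/59+30/59 - 12/59-16/59-13/59 + 10/59
= 49/59

49/59


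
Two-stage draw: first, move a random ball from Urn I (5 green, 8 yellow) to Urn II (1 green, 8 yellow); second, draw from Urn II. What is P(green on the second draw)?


P(transfer green) = 5/13; P(transfer yellow) = 8/13
If green transferred: Urn II has 2 green of 10, so P(green|green moved) = 1/5
If yellow transferred: Urn II has 1 green of 10, so P(green|yellow moved) = 1/10
By total probability: P(green) = 5/13*1/5 + 8/13*1/10 = 9/65

9/65


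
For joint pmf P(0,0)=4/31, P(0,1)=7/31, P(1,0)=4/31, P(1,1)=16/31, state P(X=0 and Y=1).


Read from table: P(X=0, Y=1) = 7/31

7/31


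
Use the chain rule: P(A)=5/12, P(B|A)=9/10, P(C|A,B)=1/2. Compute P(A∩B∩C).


P(A∩B∩C) = P(A) * P(B|A) * P(C|A∩B)
= 5/12 * 9/10 * 1/2
= 3/8 * 1/2 = 3/16

3/16


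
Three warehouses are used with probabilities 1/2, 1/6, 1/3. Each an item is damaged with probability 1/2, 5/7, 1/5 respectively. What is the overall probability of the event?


P(A) = P(A|B1)P(B1) + P(A|B2)P(B2) + P(A|B3)P(B3)
= 1/2*1/2 + 5/7*1/6 + 1/5*1/3
= 1/4 + 5/42 + 1/15 = 61/140

61/140


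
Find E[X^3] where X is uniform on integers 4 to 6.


E[X^3] = (1/3) * sum(x^3 for x=4..6)
= 405/3 = 135

135


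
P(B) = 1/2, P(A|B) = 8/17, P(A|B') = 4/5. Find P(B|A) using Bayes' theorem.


P(A) = P(A|B)P(B) + P(A|B')P(B') = 8/17*1/2 + 4/5*1/2 = 54/85
P(B|A) = P(A|B)P(B)/P(A) = (4/17)/(54/85) = 10/27

10/27


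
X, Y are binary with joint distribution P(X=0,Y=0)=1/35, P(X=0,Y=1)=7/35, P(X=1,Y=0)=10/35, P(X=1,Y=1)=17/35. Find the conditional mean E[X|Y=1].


P(Y=1) = 24/35
E[X|Y=1] = (0*7 + 1*17)/24 = 17/24

17/24


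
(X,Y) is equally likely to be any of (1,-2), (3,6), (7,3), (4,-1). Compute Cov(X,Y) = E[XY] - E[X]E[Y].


E[X]=15/4, E[Y]=3/2, E[XY]=33/4
Cov(X,Y) = E[XY] - E[X]E[Y] = 33/4 - 15/4*3/2 = 21/8

21/8


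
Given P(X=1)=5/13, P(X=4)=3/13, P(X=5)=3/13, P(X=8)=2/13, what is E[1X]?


E[1X] = sum(g(x)*P(x))
= 1*5/13 + 4*3/13 + 5*3/13 + 8*2/13
= 48/13

48/13


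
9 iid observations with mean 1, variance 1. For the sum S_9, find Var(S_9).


By independence, Var(S_n) = n*Var(X_1) = 9*1 = 9

9


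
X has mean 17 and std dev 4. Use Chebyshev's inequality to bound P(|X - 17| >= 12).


k = 12/4 = 3
Chebyshev: P(|X-mu| >= k*sigma) <= 1/k^2 = 1/3^2 = 1/9

1/9


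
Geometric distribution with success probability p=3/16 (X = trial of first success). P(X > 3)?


P(X > 3) = P(first 3 trials all fail) = (1-p)^3 = (13/16)^3 = 2197/4096

2197/4096


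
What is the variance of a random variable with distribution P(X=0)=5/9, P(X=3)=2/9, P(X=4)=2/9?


E[X] = 14/9, E[X^2] = 50/9
Var(X) = E[X^2] - (E[X])^2 = 50/9 - (14/9)^2 = 254/81

254/81


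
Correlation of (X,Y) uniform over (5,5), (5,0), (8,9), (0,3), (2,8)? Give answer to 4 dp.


Cov(X,Y) = 2.6000, Var(X) = 7.6000, Var(Y) = 10.8000
rho = Cov/(sqrt(VarX)*sqrt(VarY)) = 0.2870

0.2870


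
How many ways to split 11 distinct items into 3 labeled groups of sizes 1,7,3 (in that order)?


11! = 39916800
Denominator: 1!=1 * 7!=5040 * 3!=6
Coefficient = 39916800 / 30240 = 1320

1320


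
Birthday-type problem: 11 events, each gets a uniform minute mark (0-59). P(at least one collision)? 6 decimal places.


P(all different) = prod((60-i)/60 for i=0..10) = 0.377056
P(at least one match) = 1 - 0.377056 = 0.622944

0.622944


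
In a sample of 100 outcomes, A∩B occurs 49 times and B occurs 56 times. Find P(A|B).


P(A|B) = P(A∩B)/P(B) = (49/100)/(56/100) = 49/56 = 7/8

7/8


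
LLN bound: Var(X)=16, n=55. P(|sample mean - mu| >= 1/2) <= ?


Var(Xbar) = Var(X)/n = 16/55
Chebyshev: P(|Xbar-mu| >= 1/2) <= Var(Xbar)/(1/2)^2 = (16/55)/(1/4) = 64/55
Bound exceeds 1, so trivial bound: 1

1


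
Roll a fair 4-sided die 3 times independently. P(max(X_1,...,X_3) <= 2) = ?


P(max <= 2) = P(all X_i <= 2) = (P(X_1 <= 2))^3
= (2/4)^3 = (1/2)^3 = 1/8

1/8


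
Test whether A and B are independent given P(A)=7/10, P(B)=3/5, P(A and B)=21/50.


P(A)*P(B) = 7/10*3/5 = 21/50
P(A∩B) = 21/50, which equals P(A)P(B), so independent

Yes, A and B are independent


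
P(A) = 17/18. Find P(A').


P(A') = 1 - P(A) = 1 - 17/18 = 1/18

1/18


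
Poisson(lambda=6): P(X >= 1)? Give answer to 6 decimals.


P(X>=1) = 1 - P(X<=0) = 1 - (e^(-6)*6^0/0!)
≈ 1 - 0.0024787522 = 0.9975212478
≈ 0.997521

0.997521


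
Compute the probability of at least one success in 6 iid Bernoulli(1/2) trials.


P(at least one) = 1 - P(none)
P(none) = (1 - 1/2)^6 = (1/2)^6 = 1/64
P(at least one) = 1 - 1/64 = 63/64

63/64


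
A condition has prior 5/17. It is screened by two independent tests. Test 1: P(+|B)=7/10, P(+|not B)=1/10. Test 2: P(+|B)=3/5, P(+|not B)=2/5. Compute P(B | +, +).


After test 1: P(+) = 7/10*5/17 + 1/10*12/17 = 47/170
P(B|+) = (7/34)/(47/170) = 35/47
After test 2 (use post1 as new prior): P(+) = 3/5*35/47 + 2/5*12/47 = 129/235
P(B|+,+) = (21/47)/(129/235) = 35/43

35/43


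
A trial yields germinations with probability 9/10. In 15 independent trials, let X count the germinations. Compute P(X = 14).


P(X=14) = C(15,14) * p^14 * (1-p)^1
= 15 * 22876792454961/100000000000000 * 1/10
= 68630377364883/200000000000000

68630377364883/200000000000000


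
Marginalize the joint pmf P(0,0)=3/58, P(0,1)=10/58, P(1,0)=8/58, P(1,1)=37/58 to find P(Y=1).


P(Y=1) = P(0,1)+P(1,1) = 10/58 + 37/58 = 47/58

47/58


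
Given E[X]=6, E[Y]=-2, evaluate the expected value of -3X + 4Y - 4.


E[-3X + 4Y - 4] = -3*E[X] + 4*E[Y] - 4
= (-3)*(6) + (4)*(-2) + (-4)
= -18 - 8 - 4 = -30

-30


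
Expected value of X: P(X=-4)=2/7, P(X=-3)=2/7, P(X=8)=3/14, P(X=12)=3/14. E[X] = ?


E[X] = sum(x * P(x))
= -4*2/7 - 3*2/7 + 8*3/14 + 12*3/14
= 16/7

16/7


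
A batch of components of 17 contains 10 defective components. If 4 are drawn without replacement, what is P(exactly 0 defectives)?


P(X=0) = C(10,0)*C(7,4) / C(17,4)
= 1*35 / 2380
= 35/2380 = 1/68

1/68


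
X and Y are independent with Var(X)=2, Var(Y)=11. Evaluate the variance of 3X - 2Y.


Independence => Cov(X,Y)=0
Var(3X - 2Y) = 3^2*Var(X) + (-2)^2*Var(Y)
= 9*2 + 4*11 = 62

62


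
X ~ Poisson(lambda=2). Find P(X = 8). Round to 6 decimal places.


P(X=8) = e^(-2) * 2^8 / 8!
≈ 0.1353352832 * 256 / 40320
≈ 0.000859

0.000859


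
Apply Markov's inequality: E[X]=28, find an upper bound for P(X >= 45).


Markov: P(X >= a) <= E[X]/a
P(X >= 45) <= 28/45

28/45


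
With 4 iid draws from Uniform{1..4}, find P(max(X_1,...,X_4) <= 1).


P(max <= 1) = P(all X_i <= 1) = (P(X_1 <= 1))^4
= (1/4)^4 = 1/256

1/256


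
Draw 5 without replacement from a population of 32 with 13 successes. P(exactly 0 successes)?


P(X=0) = C(13,0)*C(19,5) / C(32,5)
= 1*11628 / 201376
= 11628/201376 = 2907/50344

2907/50344


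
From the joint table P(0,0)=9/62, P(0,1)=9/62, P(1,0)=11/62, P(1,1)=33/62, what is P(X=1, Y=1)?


Read from table: P(X=1, Y=1) = 33/62

33/62


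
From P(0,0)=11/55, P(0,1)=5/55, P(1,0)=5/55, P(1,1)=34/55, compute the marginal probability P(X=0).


P(X=0) = P(0,0)+P(0,1) = 11/55 + 5/55 = 16/55

16/55


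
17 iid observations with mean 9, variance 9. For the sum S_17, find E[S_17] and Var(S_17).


E[S_n] = n*mu = 17*9 = 153
Var(S_n) = n*sigma^2 = 17*9 = 153

E[S_17]=153, Var(S_17)=153


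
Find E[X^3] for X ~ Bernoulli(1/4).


For Bernoulli: X in {0,1}
E[X^3] = 0^3*(1-1/4) + 1^3*1/4 = 1/4

1/4


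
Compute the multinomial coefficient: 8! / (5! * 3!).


8! = 40320
Denominator: 5!=120 * 3!=6
Coefficient = 40320 / 720 = 56

56


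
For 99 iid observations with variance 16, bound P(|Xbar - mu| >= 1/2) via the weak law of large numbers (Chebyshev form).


Var(Xbar) = Var(X)/n = 16/99
Chebyshev: P(|Xbar-mu| >= 1/2) <= Var(Xbar)/(1/2)^2 = (16/99)/(1/4) = 64/99

64/99


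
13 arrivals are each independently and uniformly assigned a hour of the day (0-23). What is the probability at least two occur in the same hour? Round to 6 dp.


P(all different) = prod((24-i)/24 for i=0..12) = 0.017734
P(at least one match) = 1 - 0.017734 = 0.982266

0.982266


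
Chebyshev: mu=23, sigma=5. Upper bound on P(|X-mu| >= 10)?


k = 10/5 = 2
Chebyshev: P(|X-mu| >= k*sigma) <= 1/k^2 = 1/2^2 = 1/4

1/4


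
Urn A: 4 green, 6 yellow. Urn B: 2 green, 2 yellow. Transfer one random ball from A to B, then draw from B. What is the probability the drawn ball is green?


P(transfer green) = 4/10 = 2/5; P(transfer yellow) = 3/5
If green transferred: Urn II has 3 green of 5, so P(green|green moved) = 3/5
If yellow transferred: Urn II has 2 green of 5, so P(green|yellow moved) = 2/5
By total probability: P(green) = 2/5*3/5 + 3/5*2/5 = 12/25

12/25


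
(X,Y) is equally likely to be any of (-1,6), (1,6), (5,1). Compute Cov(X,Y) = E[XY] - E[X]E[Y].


E[X]=5/3, E[Y]=13/3, E[XY]=5/3
Cov(X,Y) = E[XY] - E[X]E[Y] = 5/3 - 5/3*13/3 = -50/9

-50/9


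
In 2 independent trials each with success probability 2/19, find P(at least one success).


P(at least one) = 1 - P(none)
P(none) = (1 - 2/19)^2 = (17/19)^2 = 289/361
P(at least one) = 1 - 289/361 = 72/361

72/361


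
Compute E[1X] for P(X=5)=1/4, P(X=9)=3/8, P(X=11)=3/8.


E[1X] = sum(g(x)*P(x))
= 5*1/4 + 9*3/8 + 11*3/8
= 35/4

35/4


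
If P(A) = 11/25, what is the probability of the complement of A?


P(A') = 1 - P(A) = 1 - 11/25 = 14/25

14/25


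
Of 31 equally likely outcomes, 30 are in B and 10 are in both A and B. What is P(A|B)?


P(A|B) = P(A∩B)/P(B) = (10/31)/(30/31) = 10/30 = 1/3

1/3


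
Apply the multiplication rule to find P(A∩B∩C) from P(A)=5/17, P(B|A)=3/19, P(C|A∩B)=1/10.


P(A∩B∩C) = P(A) * P(B|A) * P(C|A∩B)
= 5/17 * 3/19 * 1/10
= 15/323 * 1/10 = 3/646

3/646


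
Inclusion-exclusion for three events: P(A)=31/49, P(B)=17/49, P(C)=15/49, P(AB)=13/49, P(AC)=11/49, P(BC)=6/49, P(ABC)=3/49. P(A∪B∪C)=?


P(A∪B∪C) = P(A)+P(B)+P(C) - P(AB)-P(AC)-P(BC) + P(ABC)
= 31/49+17/49+15/49 - 13/49-11/49-6/49 + 3/49
= 36/49

36/49


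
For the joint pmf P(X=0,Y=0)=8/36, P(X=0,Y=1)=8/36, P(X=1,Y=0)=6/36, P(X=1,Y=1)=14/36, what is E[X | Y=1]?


P(Y=1) = 22/36
E[X|Y=1] = (0*8 + 1*14)/22 = 14/22 = 7/11

7/11


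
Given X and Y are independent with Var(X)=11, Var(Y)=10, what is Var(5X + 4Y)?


Independence => Cov(X,Y)=0
Var(5X + 4Y) = 5^2*Var(X) + 4^2*Var(Y)
= 25*11 + 16*10 = 435

435


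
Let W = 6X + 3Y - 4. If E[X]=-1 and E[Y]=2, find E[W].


E[6X + 3Y - 4] = 6*E[X] + 3*E[Y] - 4
= (6)*(-1) + (3)*(2) + (-4)
= -6 + 6 - 4 = -4

-4


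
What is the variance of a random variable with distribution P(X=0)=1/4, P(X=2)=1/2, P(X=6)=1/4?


E[X] = 5/2, E[X^2] = 11
Var(X) = E[X^2] - (E[X])^2 = 11 - (5/2)^2 = 19/4

19/4


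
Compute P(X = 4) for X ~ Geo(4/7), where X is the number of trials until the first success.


P(X=4) = (1-p)^3 * p = (3/7)^3 * 4/7
= 27/343 * 4/7 = 108/2401

108/2401


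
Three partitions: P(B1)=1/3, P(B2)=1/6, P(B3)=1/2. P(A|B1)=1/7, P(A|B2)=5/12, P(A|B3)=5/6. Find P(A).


P(A) = P(A|B1)P(B1) + P(A|B2)P(B2) + P(A|B3)P(B3)
= 1/7*1/3 + 5/12*1/6 + 5/6*1/2
= 1/21 + 5/72 + 5/12 = 269/504

269/504


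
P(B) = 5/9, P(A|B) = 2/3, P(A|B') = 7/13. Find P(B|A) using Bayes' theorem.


P(A) = P(A|B)P(B) + P(A|B')P(B') = 2/3*5/9 + 7/13*4/9 = 214/351
P(B|A) = P(A|B)P(B)/P(A) = (10/27)/(214/351) = 65/107

65/107


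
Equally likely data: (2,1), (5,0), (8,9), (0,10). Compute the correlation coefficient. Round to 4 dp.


Cov(X,Y) = -0.2500, Var(X) = 9.1875, Var(Y) = 20.5000
rho = Cov/(sqrt(VarX)*sqrt(VarY)) = -0.0182

-0.0182


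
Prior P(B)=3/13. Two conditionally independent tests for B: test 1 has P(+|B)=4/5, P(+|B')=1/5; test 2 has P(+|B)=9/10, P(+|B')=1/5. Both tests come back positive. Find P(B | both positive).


After test 1: P(+) = 4/5*3/13 + 1/5*10/13 = 22/65
P(B|+) = (12/65)/(22/65) = 6/11
After test 2 (use post1 as new prior): P(+) = 9/10*6/11 + 1/5*5/11 = 32/55
P(B|+,+) = (27/55)/(32/55) = 27/32

27/32


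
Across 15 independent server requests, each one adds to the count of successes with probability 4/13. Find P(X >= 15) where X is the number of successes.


P(X>=15) = P(X=15)
= 1073741824/51185893014090757
= 1073741824/51185893014090757

1073741824/51185893014090757


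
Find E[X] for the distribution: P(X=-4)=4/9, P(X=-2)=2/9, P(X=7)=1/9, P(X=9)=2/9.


E[X] = sum(x * P(x))
= -4*4/9 - 2*2/9 + 7*1/9 + 9*2/9
= 5/9

5/9


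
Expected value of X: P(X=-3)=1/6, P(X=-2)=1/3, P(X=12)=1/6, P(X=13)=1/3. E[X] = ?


E[X] = sum(x * P(x))
= -3*1/6 - 2*1/3 + 12*1/6 + 13*1/3
= 31/6

31/6


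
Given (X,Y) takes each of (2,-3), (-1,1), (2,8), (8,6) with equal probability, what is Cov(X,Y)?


E[X]=11/4, E[Y]=3, E[XY]=57/4
Cov(X,Y) = E[XY] - E[X]E[Y] = 57/4 - 11/4*3 = 6

6
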